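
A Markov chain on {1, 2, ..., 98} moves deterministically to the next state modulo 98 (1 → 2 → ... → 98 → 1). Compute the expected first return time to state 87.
E[T_87 | X_0 = 87] = 98

The chain cycles deterministically, so starting at state 87 it returns in exactly 98 steps. Equivalently, the stationary distribution is uniform π_j = 1/98 for every state j, so by Kac's formula E[T_87] = 1/π_87 = 98.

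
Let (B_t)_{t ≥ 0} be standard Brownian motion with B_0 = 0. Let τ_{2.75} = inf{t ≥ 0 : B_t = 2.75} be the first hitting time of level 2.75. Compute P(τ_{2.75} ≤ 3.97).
P(τ_{2.75} ≤ 3.97) = 2(1 − Φ(2.75/√3.97)) = 2(1 − Φ(1.3802)) ≈ 0.1675

By the reflection principle for standard BM, P(τ_b ≤ t) = 2 · P(B_t ≥ b). Since B_t ~ N(0, t), P(B_t ≥ 2.75) = 1 − Φ(2.75/√t) = 1 − Φ(2.75/√3.97) = 1 − Φ(1.3802) ≈ 0.08376. Doubling: P(τ_{2.75} ≤ 3.97) ≈ 2 · 0.08376 = 0.16752 ≈ 0.1675.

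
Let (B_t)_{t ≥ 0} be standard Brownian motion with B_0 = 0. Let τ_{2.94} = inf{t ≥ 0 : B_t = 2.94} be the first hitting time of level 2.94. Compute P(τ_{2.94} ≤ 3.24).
P(τ_{2.94} ≤ 3.24) = 2(1 − Φ(2.94/√3.24)) = 2(1 − Φ(1.6333)) ≈ 0.1024

By the reflection principle for standard BM, P(τ_b ≤ t) = 2 · P(B_t ≥ b). Since B_t ~ N(0, t), P(B_t ≥ 2.94) = 1 − Φ(2.94/√t) = 1 − Φ(2.94/√3.24) = 1 − Φ(1.6333) ≈ 0.05120. Doubling: P(τ_{2.94} ≤ 3.24) ≈ 2 · 0.05120 = 0.10240 ≈ 0.1024.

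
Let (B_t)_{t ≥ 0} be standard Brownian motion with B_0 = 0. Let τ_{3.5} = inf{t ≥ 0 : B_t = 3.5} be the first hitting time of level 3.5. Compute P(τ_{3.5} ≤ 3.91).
P(τ_{3.5} ≤ 3.91) = 2(1 − Φ(3.5/√3.91)) = 2(1 − Φ(1.7700)) ≈ 0.0767

By the reflection principle for standard BM, P(τ_b ≤ t) = 2 · P(B_t ≥ b). Since B_t ~ N(0, t), P(B_t ≥ 3.5) = 1 − Φ(3.5/√t) = 1 − Φ(3.5/√3.91) = 1 − Φ(1.7700) ≈ 0.03836. Doubling: P(τ_{3.5} ≤ 3.91) ≈ 2 · 0.03836 = 0.07672 ≈ 0.0767.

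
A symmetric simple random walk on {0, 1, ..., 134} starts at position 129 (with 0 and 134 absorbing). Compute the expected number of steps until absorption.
E[τ | X_0 = 129] = 645

Let v_k = E[τ | X_0 = k]. Boundary: v_0 = v_134 = 0. Recurrence: v_k = 1 + (v_{k-1} + v_{k+1})/2 for 1 ≤ k ≤ 133. The particular solution to v_k − (v_{k-1} + v_{k+1})/2 = 1 is v_k = −k^2. Adding homogeneous solution A + B k and matching boundaries gives v_k = k (134 − k). Substituting k = 129: v_129 = 129 · 5 = 645.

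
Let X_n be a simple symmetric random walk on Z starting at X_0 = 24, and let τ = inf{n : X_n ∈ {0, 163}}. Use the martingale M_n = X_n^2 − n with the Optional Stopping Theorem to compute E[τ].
E[τ] = 3336

M_n = X_n^2 − n is a martingale (since E[X_{n+1}^2 | F_n] = X_n^2 + 1). By OST (τ has finite mean in a bounded region), E[M_τ] = E[M_0] = X_0^2 − 0 = 24^2 = 576. Also E[M_τ] = E[X_τ^2] − E[τ]. The walk exits at 0 or 163, with P(hit 163 first) = 24/163, so E[X_τ^2] = 163^2 · 24/163 + 0 = 3912. Thus E[τ] = E[X_τ^2] − E[M_τ] = 3912 − 576 = 3336 = 24(163 − 24) = 3336.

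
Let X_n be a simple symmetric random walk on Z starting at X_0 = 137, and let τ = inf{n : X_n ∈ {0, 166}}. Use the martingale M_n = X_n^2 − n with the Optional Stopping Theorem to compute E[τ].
E[τ] = 3973

M_n = X_n^2 − n is a martingale (since E[X_{n+1}^2 | F_n] = X_n^2 + 1). By OST (τ has finite mean in a bounded region), E[M_τ] = E[M_0] = X_0^2 − 0 = 137^2 = 18769. Also E[M_τ] = E[X_τ^2] − E[τ]. The walk exits at 0 or 166, with P(hit 166 first) = 137/166, so E[X_τ^2] = 166^2 · 137/166 + 0 = 22742. Thus E[τ] = E[X_τ^2] − E[M_τ] = 22742 − 18769 = 3973 = 137(166 − 137) = 3973.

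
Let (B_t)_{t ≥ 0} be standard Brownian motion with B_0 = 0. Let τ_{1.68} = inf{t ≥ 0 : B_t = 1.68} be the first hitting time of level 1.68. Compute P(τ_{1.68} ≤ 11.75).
P(τ_{1.68} ≤ 11.75) = 2(1 − Φ(1.68/√11.75)) = 2(1 − Φ(0.4901)) ≈ 0.6241

By the reflection principle for standard BM, P(τ_b ≤ t) = 2 · P(B_t ≥ b). Since B_t ~ N(0, t), P(B_t ≥ 1.68) = 1 − Φ(1.68/√t) = 1 − Φ(1.68/√11.75) = 1 − Φ(0.4901) ≈ 0.31203. Doubling: P(τ_{1.68} ≤ 11.75) ≈ 2 · 0.31203 = 0.62406 ≈ 0.6241.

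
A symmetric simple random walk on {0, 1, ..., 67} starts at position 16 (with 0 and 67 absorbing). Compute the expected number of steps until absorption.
E[τ | X_0 = 16] = 816

Let v_k = E[τ | X_0 = k]. Boundary: v_0 = v_67 = 0. Recurrence: v_k = 1 + (v_{k-1} + v_{k+1})/2 for 1 ≤ k ≤ 66. The particular solution to v_k − (v_{k-1} + v_{k+1})/2 = 1 is v_k = −k^2. Adding homogeneous solution A + B k and matching boundaries gives v_k = k (67 − k). Substituting k = 16: v_16 = 16 · 51 = 816.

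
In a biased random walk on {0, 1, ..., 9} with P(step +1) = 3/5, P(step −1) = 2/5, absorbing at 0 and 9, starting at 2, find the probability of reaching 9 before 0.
P(hit 9 before 0) = (1 − (2/3)^2) / (1 − (2/3)^9) = 10935/19171

Let u_k denote P(reach 9 before 0 | start at k). Boundary: u_0 = 0, u_9 = 1. Recurrence: u_k = 3/5·u_{k+1} + 2/5·u_{k-1} for 1 ≤ k ≤ 8. Try u_k = A + B·r^k with r = q/p = (2/5)/(3/5) = 2/3. Substitution satisfies the recurrence; boundary conditions give:
  u_k = (1 − r^k) / (1 − r^N) = (1 − (2/3)^2) / (1 − (2/3)^9) = 10935/19171.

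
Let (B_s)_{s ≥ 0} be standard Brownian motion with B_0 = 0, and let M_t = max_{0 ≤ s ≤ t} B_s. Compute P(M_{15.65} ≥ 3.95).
P(M_{15.65} ≥ 3.95) = 2·P(B_{15.65} ≥ 3.95) = 2(1 − Φ(3.95/√15.65)) ≈ 0.3180

By the reflection principle for Brownian motion, P(M_t ≥ a) = 2 · P(B_t ≥ a) for a ≥ 0. Since B_t ~ N(0, t), P(B_t ≥ 3.95) = 1 − Φ(3.95/√t) = 1 − Φ(3.95/√15.65) = 1 − Φ(0.9985). So
  P(M_{15.65} ≥ 3.95) = 2(1 − Φ(0.9985)) ≈ 0.3180.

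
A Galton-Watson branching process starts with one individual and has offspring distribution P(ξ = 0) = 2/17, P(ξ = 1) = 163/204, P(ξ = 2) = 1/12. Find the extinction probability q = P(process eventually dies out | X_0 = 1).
q = 1

Mean offspring μ = 0·2/17 + 1·163/204 + 2·1/12 = 197/204 ≤ 1. For μ ≤ 1 with offspring not concentrated at 1, the Galton-Watson process goes extinct almost surely, so q = 1.
(Algebraic check: The pgf is f(s) = 2/17 + 163/204·s + 1/12·s². The extinction probability q is the smallest fixed point of f in [0, 1]. Setting s = f(s):
  1/12·s² + (163/204 − 1)·s + 2/17 = 0
  1/12·s² − (2/17 + 1/12)·s + 2/17 = 0
which factors as (s − 1)·(1/12·s − 2/17) = 0, giving roots s = 1 and s = (2/17)/(1/12) = 24/17. Since 24/17 ≥ 1, the smallest root in [0, 1] is s = 1.)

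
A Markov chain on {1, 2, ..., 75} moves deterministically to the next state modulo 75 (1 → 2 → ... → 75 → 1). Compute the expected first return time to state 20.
E[T_20 | X_0 = 20] = 75

The chain cycles deterministically, so starting at state 20 it returns in exactly 75 steps. Equivalently, the stationary distribution is uniform π_j = 1/75 for every state j, so by Kac's formula E[T_20] = 1/π_20 = 75.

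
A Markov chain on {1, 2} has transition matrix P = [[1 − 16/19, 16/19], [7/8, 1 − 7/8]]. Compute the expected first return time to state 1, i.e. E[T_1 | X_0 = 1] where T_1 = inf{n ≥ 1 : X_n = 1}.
E[T_1 | X_0 = 1] = 1/π_1 = 261/133

For an irreducible recurrent Markov chain with stationary distribution π, E[T_i | X_0 = i] = 1/π_i (Kac's formula). Here π_1 = (7/8)/(16/19 + 7/8) = (7/8)/(261/152) = 133/261, so E[T_1 | X_0 = 1] = 1/π_1 = (16/19 + 7/8)/(7/8) = (261/152)/(7/8) = 261/133.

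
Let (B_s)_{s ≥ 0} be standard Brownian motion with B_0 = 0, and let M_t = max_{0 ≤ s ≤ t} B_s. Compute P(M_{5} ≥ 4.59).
P(M_{5} ≥ 4.59) = 2·P(B_{5} ≥ 4.59) = 2(1 − Φ(4.59/√5)) ≈ 0.0401

By the reflection principle for Brownian motion, P(M_t ≥ a) = 2 · P(B_t ≥ a) for a ≥ 0. Since B_t ~ N(0, t), P(B_t ≥ 4.59) = 1 − Φ(4.59/√t) = 1 − Φ(4.59/√5) = 1 − Φ(2.0527). So
  P(M_{5} ≥ 4.59) = 2(1 − Φ(2.0527)) ≈ 0.0401.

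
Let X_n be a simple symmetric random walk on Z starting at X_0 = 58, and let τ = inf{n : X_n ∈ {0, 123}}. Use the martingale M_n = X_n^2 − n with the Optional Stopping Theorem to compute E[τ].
E[τ] = 3770

M_n = X_n^2 − n is a martingale (since E[X_{n+1}^2 | F_n] = X_n^2 + 1). By OST (τ has finite mean in a bounded region), E[M_τ] = E[M_0] = X_0^2 − 0 = 58^2 = 3364. Also E[M_τ] = E[X_τ^2] − E[τ]. The walk exits at 0 or 123, with P(hit 123 first) = 58/123, so E[X_τ^2] = 123^2 · 58/123 + 0 = 7134. Thus E[τ] = E[X_τ^2] − E[M_τ] = 7134 − 3364 = 3770 = 58(123 − 58) = 3770.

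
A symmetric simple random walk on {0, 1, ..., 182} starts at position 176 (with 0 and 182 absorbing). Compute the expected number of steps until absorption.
E[τ | X_0 = 176] = 1056

Let v_k = E[τ | X_0 = k]. Boundary: v_0 = v_182 = 0. Recurrence: v_k = 1 + (v_{k-1} + v_{k+1})/2 for 1 ≤ k ≤ 181. The particular solution to v_k − (v_{k-1} + v_{k+1})/2 = 1 is v_k = −k^2. Adding homogeneous solution A + B k and matching boundaries gives v_k = k (182 − k). Substituting k = 176: v_176 = 176 · 6 = 1056.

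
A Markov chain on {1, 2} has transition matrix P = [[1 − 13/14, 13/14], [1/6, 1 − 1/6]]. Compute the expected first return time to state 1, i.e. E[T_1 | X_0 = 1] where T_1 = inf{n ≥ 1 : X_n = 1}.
E[T_1 | X_0 = 1] = 1/π_1 = 46/7

For an irreducible recurrent Markov chain with stationary distribution π, E[T_i | X_0 = i] = 1/π_i (Kac's formula). Here π_1 = (1/6)/(13/14 + 1/6) = (1/6)/(23/21) = 7/46, so E[T_1 | X_0 = 1] = 1/π_1 = (13/14 + 1/6)/(1/6) = (23/21)/(1/6) = 46/7.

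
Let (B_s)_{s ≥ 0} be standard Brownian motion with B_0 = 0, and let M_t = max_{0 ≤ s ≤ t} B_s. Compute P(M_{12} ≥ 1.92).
P(M_{12} ≥ 1.92) = 2·P(B_{12} ≥ 1.92) = 2(1 − Φ(1.92/√12)) ≈ 0.5794

By the reflection principle for Brownian motion, P(M_t ≥ a) = 2 · P(B_t ≥ a) for a ≥ 0. Since B_t ~ N(0, t), P(B_t ≥ 1.92) = 1 − Φ(1.92/√t) = 1 − Φ(1.92/√12) = 1 − Φ(0.5543). So
  P(M_{12} ≥ 1.92) = 2(1 − Φ(0.5543)) ≈ 0.5794.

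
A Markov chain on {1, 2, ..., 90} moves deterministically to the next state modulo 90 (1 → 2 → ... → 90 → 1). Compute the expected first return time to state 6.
E[T_6 | X_0 = 6] = 90

The chain cycles deterministically, so starting at state 6 it returns in exactly 90 steps. Equivalently, the stationary distribution is uniform π_j = 1/90 for every state j, so by Kac's formula E[T_6] = 1/π_6 = 90.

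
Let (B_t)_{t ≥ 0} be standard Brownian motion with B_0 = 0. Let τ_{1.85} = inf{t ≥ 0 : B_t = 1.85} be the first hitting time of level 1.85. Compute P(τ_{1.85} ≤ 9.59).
P(τ_{1.85} ≤ 9.59) = 2(1 − Φ(1.85/√9.59)) = 2(1 − Φ(0.5974)) ≈ 0.5502

By the reflection principle for standard BM, P(τ_b ≤ t) = 2 · P(B_t ≥ b). Since B_t ~ N(0, t), P(B_t ≥ 1.85) = 1 − Φ(1.85/√t) = 1 − Φ(1.85/√9.59) = 1 − Φ(0.5974) ≈ 0.27512. Doubling: P(τ_{1.85} ≤ 9.59) ≈ 2 · 0.27512 = 0.55024 ≈ 0.5502.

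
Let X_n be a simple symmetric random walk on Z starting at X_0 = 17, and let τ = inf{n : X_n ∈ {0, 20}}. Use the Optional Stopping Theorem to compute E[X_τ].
E[X_τ] = 17

X_n is a martingale and τ is a bounded-mean stopping time (indeed τ is finite a.s. with bounded expectation since the walk is in a bounded region). By the OST, E[X_τ] = E[X_0] = 17. Equivalently: E[X_τ] = 20 · P(hit 20 first) + 0 · P(hit 0 first) = 20 · (17/20) = 17.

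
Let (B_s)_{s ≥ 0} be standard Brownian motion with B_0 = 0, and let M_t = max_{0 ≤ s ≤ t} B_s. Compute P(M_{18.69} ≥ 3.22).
P(M_{18.69} ≥ 3.22) = 2·P(B_{18.69} ≥ 3.22) = 2(1 − Φ(3.22/√18.69)) ≈ 0.4564

By the reflection principle for Brownian motion, P(M_t ≥ a) = 2 · P(B_t ≥ a) for a ≥ 0. Since B_t ~ N(0, t), P(B_t ≥ 3.22) = 1 − Φ(3.22/√t) = 1 − Φ(3.22/√18.69) = 1 − Φ(0.7448). So
  P(M_{18.69} ≥ 3.22) = 2(1 − Φ(0.7448)) ≈ 0.4564.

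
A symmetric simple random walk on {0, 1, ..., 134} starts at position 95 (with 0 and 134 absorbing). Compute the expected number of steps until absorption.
E[τ | X_0 = 95] = 3705

Let v_k = E[τ | X_0 = k]. Boundary: v_0 = v_134 = 0. Recurrence: v_k = 1 + (v_{k-1} + v_{k+1})/2 for 1 ≤ k ≤ 133. The particular solution to v_k − (v_{k-1} + v_{k+1})/2 = 1 is v_k = −k^2. Adding homogeneous solution A + B k and matching boundaries gives v_k = k (134 − k). Substituting k = 95: v_95 = 95 · 39 = 3705.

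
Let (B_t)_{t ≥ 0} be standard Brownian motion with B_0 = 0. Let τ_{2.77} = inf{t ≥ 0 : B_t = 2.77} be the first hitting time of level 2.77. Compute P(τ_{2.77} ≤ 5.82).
P(τ_{2.77} ≤ 5.82) = 2(1 − Φ(2.77/√5.82)) = 2(1 − Φ(1.1482)) ≈ 0.2509

By the reflection principle for standard BM, P(τ_b ≤ t) = 2 · P(B_t ≥ b). Since B_t ~ N(0, t), P(B_t ≥ 2.77) = 1 − Φ(2.77/√t) = 1 − Φ(2.77/√5.82) = 1 − Φ(1.1482) ≈ 0.12544. Doubling: P(τ_{2.77} ≤ 5.82) ≈ 2 · 0.12544 = 0.25088 ≈ 0.2509.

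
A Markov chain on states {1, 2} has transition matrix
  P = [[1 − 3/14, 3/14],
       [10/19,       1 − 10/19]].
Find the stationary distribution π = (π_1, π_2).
π_1 = 140/197, π_2 = 57/197

Solve πP = π with π_1 + π_2 = 1. From πP = π: π_1 · (1 − 3/14) + π_2 · 10/19 = π_1 ⇒ π_2 · 10/19 = π_1 · 3/14 ⇒ π_2/π_1 = (3/14)/(10/19) = 57/140. Together with π_1 + π_2 = 1:
  π_1 = (10/19)/(3/14 + 10/19) = (10/19)/(197/266) = 140/197,
  π_2 = (3/14)/(3/14 + 10/19) = (3/14)/(197/266) = 57/197.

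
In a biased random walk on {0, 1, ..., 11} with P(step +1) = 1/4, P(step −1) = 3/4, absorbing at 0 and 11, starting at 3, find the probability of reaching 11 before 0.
P(hit 11 before 0) = (1 − (3)^3) / (1 − (3)^11) = 13/88573

Let u_k denote P(reach 11 before 0 | start at k). Boundary: u_0 = 0, u_11 = 1. Recurrence: u_k = 1/4·u_{k+1} + 3/4·u_{k-1} for 1 ≤ k ≤ 10. Try u_k = A + B·r^k with r = q/p = (3/4)/(1/4) = 3. Substitution satisfies the recurrence; boundary conditions give:
  u_k = (1 − r^k) / (1 − r^N) = (1 − (3)^3) / (1 − (3)^11) = 13/88573.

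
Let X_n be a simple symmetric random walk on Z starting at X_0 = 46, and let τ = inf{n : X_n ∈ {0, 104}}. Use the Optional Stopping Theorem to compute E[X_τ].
E[X_τ] = 46

X_n is a martingale and τ is a bounded-mean stopping time (indeed τ is finite a.s. with bounded expectation since the walk is in a bounded region). By the OST, E[X_τ] = E[X_0] = 46. Equivalently: E[X_τ] = 104 · P(hit 104 first) + 0 · P(hit 0 first) = 104 · (46/104) = 46.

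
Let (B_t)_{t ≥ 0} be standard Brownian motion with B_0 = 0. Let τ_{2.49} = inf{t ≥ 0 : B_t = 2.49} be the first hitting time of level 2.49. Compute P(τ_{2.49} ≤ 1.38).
P(τ_{2.49} ≤ 1.38) = 2(1 − Φ(2.49/√1.38)) = 2(1 − Φ(2.1196)) ≈ 0.0340

By the reflection principle for standard BM, P(τ_b ≤ t) = 2 · P(B_t ≥ b). Since B_t ~ N(0, t), P(B_t ≥ 2.49) = 1 − Φ(2.49/√t) = 1 − Φ(2.49/√1.38) = 1 − Φ(2.1196) ≈ 0.01702. Doubling: P(τ_{2.49} ≤ 1.38) ≈ 2 · 0.01702 = 0.03404 ≈ 0.0340.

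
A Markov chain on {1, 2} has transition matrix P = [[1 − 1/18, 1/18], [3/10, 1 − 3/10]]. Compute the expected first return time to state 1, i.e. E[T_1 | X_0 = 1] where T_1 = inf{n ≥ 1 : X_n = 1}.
E[T_1 | X_0 = 1] = 1/π_1 = 32/27

For an irreducible recurrent Markov chain with stationary distribution π, E[T_i | X_0 = i] = 1/π_i (Kac's formula). Here π_1 = (3/10)/(1/18 + 3/10) = (3/10)/(16/45) = 27/32, so E[T_1 | X_0 = 1] = 1/π_1 = (1/18 + 3/10)/(3/10) = (16/45)/(3/10) = 32/27.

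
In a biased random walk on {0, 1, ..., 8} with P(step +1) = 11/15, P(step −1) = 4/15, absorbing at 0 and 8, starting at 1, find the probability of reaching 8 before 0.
P(hit 8 before 0) = (1 − (4/11)^1) / (1 − (4/11)^8) = 19487171/30613335

Let u_k denote P(reach 8 before 0 | start at k). Boundary: u_0 = 0, u_8 = 1. Recurrence: u_k = 11/15·u_{k+1} + 4/15·u_{k-1} for 1 ≤ k ≤ 7. Try u_k = A + B·r^k with r = q/p = (4/15)/(11/15) = 4/11. Substitution satisfies the recurrence; boundary conditions give:
  u_k = (1 − r^k) / (1 − r^N) = (1 − (4/11)^1) / (1 − (4/11)^8) = 19487171/30613335.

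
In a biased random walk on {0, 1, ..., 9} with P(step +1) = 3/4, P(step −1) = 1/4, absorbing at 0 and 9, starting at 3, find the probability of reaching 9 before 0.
P(hit 9 before 0) = (1 − (1/3)^3) / (1 − (1/3)^9) = 729/757

Let u_k denote P(reach 9 before 0 | start at k). Boundary: u_0 = 0, u_9 = 1. Recurrence: u_k = 3/4·u_{k+1} + 1/4·u_{k-1} for 1 ≤ k ≤ 8. Try u_k = A + B·r^k with r = q/p = (1/4)/(3/4) = 1/3. Substitution satisfies the recurrence; boundary conditions give:
  u_k = (1 − r^k) / (1 − r^N) = (1 − (1/3)^3) / (1 − (1/3)^9) = 729/757.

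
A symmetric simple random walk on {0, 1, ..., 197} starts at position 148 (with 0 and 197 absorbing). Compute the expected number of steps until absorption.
E[τ | X_0 = 148] = 7252

Let v_k = E[τ | X_0 = k]. Boundary: v_0 = v_197 = 0. Recurrence: v_k = 1 + (v_{k-1} + v_{k+1})/2 for 1 ≤ k ≤ 196. The particular solution to v_k − (v_{k-1} + v_{k+1})/2 = 1 is v_k = −k^2. Adding homogeneous solution A + B k and matching boundaries gives v_k = k (197 − k). Substituting k = 148: v_148 = 148 · 49 = 7252.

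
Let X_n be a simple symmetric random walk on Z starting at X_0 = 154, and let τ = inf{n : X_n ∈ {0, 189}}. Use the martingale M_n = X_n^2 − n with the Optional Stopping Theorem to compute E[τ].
E[τ] = 5390

M_n = X_n^2 − n is a martingale (since E[X_{n+1}^2 | F_n] = X_n^2 + 1). By OST (τ has finite mean in a bounded region), E[M_τ] = E[M_0] = X_0^2 − 0 = 154^2 = 23716. Also E[M_τ] = E[X_τ^2] − E[τ]. The walk exits at 0 or 189, with P(hit 189 first) = 154/189, so E[X_τ^2] = 189^2 · 154/189 + 0 = 29106. Thus E[τ] = E[X_τ^2] − E[M_τ] = 29106 − 23716 = 5390 = 154(189 − 154) = 5390.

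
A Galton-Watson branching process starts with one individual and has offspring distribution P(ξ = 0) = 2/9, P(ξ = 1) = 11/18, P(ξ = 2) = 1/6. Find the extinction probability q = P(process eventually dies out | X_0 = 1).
q = 1

Mean offspring μ = 0·2/9 + 1·11/18 + 2·1/6 = 17/18 ≤ 1. For μ ≤ 1 with offspring not concentrated at 1, the Galton-Watson process goes extinct almost surely, so q = 1.
(Algebraic check: The pgf is f(s) = 2/9 + 11/18·s + 1/6·s². The extinction probability q is the smallest fixed point of f in [0, 1]. Setting s = f(s):
  1/6·s² + (11/18 − 1)·s + 2/9 = 0
  1/6·s² − (2/9 + 1/6)·s + 2/9 = 0
which factors as (s − 1)·(1/6·s − 2/9) = 0, giving roots s = 1 and s = (2/9)/(1/6) = 4/3. Since 4/3 ≥ 1, the smallest root in [0, 1] is s = 1.)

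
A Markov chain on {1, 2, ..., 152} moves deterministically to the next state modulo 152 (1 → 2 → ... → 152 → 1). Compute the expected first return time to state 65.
E[T_65 | X_0 = 65] = 152

The chain cycles deterministically, so starting at state 65 it returns in exactly 152 steps. Equivalently, the stationary distribution is uniform π_j = 1/152 for every state j, so by Kac's formula E[T_65] = 1/π_65 = 152.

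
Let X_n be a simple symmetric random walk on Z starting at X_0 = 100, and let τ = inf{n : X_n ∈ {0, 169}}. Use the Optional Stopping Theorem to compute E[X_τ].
E[X_τ] = 100

X_n is a martingale and τ is a bounded-mean stopping time (indeed τ is finite a.s. with bounded expectation since the walk is in a bounded region). By the OST, E[X_τ] = E[X_0] = 100. Equivalently: E[X_τ] = 169 · P(hit 169 first) + 0 · P(hit 0 first) = 169 · (100/169) = 100.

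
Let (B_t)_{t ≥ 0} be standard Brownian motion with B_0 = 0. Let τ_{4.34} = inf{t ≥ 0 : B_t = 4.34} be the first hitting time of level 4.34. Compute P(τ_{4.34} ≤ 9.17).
P(τ_{4.34} ≤ 9.17) = 2(1 − Φ(4.34/√9.17)) = 2(1 − Φ(1.4332)) ≈ 0.1518

By the reflection principle for standard BM, P(τ_b ≤ t) = 2 · P(B_t ≥ b). Since B_t ~ N(0, t), P(B_t ≥ 4.34) = 1 − Φ(4.34/√t) = 1 − Φ(4.34/√9.17) = 1 − Φ(1.4332) ≈ 0.07590. Doubling: P(τ_{4.34} ≤ 9.17) ≈ 2 · 0.07590 = 0.15180 ≈ 0.1518.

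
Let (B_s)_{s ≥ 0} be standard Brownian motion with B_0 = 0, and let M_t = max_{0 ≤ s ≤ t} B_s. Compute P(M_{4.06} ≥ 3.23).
P(M_{4.06} ≥ 3.23) = 2·P(B_{4.06} ≥ 3.23) = 2(1 − Φ(3.23/√4.06)) ≈ 0.1089

By the reflection principle for Brownian motion, P(M_t ≥ a) = 2 · P(B_t ≥ a) for a ≥ 0. Since B_t ~ N(0, t), P(B_t ≥ 3.23) = 1 − Φ(3.23/√t) = 1 − Φ(3.23/√4.06) = 1 − Φ(1.6030). So
  P(M_{4.06} ≥ 3.23) = 2(1 − Φ(1.6030)) ≈ 0.1089.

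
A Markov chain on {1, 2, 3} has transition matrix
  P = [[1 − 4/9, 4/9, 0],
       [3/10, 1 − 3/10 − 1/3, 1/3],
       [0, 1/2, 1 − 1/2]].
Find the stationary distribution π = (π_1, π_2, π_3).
π = (81/281, 120/281, 80/281)

This is a birth-death chain on three states, which satisfies detailed balance: π_1 · P_{12} = π_2 · P_{21} and π_2 · P_{23} = π_3 · P_{32}.
From π_1 · 4/9 = π_2 · 3/10: π_2/π_1 = (4/9)/(3/10) = 40/27.
From π_2 · 1/3 = π_3 · 1/2: π_3/π_2 = (1/3)/(1/2) = 2/3.
Take π_1 proportional to 1; then unnormalized π = (1, 40/27, 80/81). Normalize by dividing by the sum 281/81:
  π = (81/281, 120/281, 80/281).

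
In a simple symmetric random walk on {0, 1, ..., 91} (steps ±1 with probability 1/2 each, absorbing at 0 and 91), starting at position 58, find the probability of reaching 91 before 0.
P(hit 91 before 0) = 58/91

Let u_k = P(hit 91 before 0 | start at k). Then u_0 = 0, u_91 = 1, and u_k = u_{k-1}/2 + u_{k+1}/2 for 1 ≤ k ≤ 90. This harmonic recurrence is solved by u_k = k/91, giving u_58 = 58/91.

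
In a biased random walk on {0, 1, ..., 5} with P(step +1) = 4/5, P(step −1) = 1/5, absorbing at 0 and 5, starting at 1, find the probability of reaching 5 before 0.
P(hit 5 before 0) = (1 − (1/4)^1) / (1 − (1/4)^5) = 256/341

Let u_k denote P(reach 5 before 0 | start at k). Boundary: u_0 = 0, u_5 = 1. Recurrence: u_k = 4/5·u_{k+1} + 1/5·u_{k-1} for 1 ≤ k ≤ 4. Try u_k = A + B·r^k with r = q/p = (1/5)/(4/5) = 1/4. Substitution satisfies the recurrence; boundary conditions give:
  u_k = (1 − r^k) / (1 − r^N) = (1 − (1/4)^1) / (1 − (1/4)^5) = 256/341.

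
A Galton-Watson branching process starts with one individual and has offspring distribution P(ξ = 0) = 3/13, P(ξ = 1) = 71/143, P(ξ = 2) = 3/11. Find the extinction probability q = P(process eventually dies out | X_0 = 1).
q = 11/13

The pgf is f(s) = 3/13 + 71/143·s + 3/11·s². The extinction probability q is the smallest fixed point of f in [0, 1]. Setting s = f(s):
  3/11·s² + (71/143 − 1)·s + 3/13 = 0
  3/11·s² − (3/13 + 3/11)·s + 3/13 = 0
which factors as (s − 1)·(3/11·s − 3/13) = 0, giving roots s = 1 and s = (3/13)/(3/11) = 11/13.
Mean offspring μ = 71/143 + 2·3/11 = 149/143 > 1 (supercritical), so q < 1. The extinction probability is the smaller root: q = (3/13)/(3/11) = 11/13.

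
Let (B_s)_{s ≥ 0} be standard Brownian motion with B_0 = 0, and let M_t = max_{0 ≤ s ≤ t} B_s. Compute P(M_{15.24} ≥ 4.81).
P(M_{15.24} ≥ 4.81) = 2·P(B_{15.24} ≥ 4.81) = 2(1 − Φ(4.81/√15.24)) ≈ 0.2179

By the reflection principle for Brownian motion, P(M_t ≥ a) = 2 · P(B_t ≥ a) for a ≥ 0. Since B_t ~ N(0, t), P(B_t ≥ 4.81) = 1 − Φ(4.81/√t) = 1 − Φ(4.81/√15.24) = 1 − Φ(1.2321). So
  P(M_{15.24} ≥ 4.81) = 2(1 − Φ(1.2321)) ≈ 0.2179.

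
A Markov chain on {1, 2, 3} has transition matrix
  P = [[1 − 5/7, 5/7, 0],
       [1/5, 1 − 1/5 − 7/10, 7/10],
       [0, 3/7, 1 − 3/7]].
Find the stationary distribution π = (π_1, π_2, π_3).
π = (42/437, 150/437, 245/437)

This is a birth-death chain on three states, which satisfies detailed balance: π_1 · P_{12} = π_2 · P_{21} and π_2 · P_{23} = π_3 · P_{32}.
From π_1 · 5/7 = π_2 · 1/5: π_2/π_1 = (5/7)/(1/5) = 25/7.
From π_2 · 7/10 = π_3 · 3/7: π_3/π_2 = (7/10)/(3/7) = 49/30.
Take π_1 proportional to 1; then unnormalized π = (1, 25/7, 35/6). Normalize by dividing by the sum 437/42:
  π = (42/437, 150/437, 245/437).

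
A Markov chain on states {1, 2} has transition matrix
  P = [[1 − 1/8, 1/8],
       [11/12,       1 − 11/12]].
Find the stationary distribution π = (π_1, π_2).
π_1 = 22/25, π_2 = 3/25

Solve πP = π with π_1 + π_2 = 1. From πP = π: π_1 · (1 − 1/8) + π_2 · 11/12 = π_1 ⇒ π_2 · 11/12 = π_1 · 1/8 ⇒ π_2/π_1 = (1/8)/(11/12) = 3/22. Together with π_1 + π_2 = 1:
  π_1 = (11/12)/(1/8 + 11/12) = (11/12)/(25/24) = 22/25,
  π_2 = (1/8)/(1/8 + 11/12) = (1/8)/(25/24) = 3/25.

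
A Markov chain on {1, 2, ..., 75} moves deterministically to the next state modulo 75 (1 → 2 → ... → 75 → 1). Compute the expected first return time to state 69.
E[T_69 | X_0 = 69] = 75

The chain cycles deterministically, so starting at state 69 it returns in exactly 75 steps. Equivalently, the stationary distribution is uniform π_j = 1/75 for every state j, so by Kac's formula E[T_69] = 1/π_69 = 75.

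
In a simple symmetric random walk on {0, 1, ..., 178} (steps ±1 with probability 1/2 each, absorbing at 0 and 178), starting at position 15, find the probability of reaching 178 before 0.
P(hit 178 before 0) = 15/178

Let u_k = P(hit 178 before 0 | start at k). Then u_0 = 0, u_178 = 1, and u_k = u_{k-1}/2 + u_{k+1}/2 for 1 ≤ k ≤ 177. This harmonic recurrence is solved by u_k = k/178, giving u_15 = 15/178.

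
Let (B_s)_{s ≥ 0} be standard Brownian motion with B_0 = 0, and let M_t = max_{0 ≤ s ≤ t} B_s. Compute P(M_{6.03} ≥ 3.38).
P(M_{6.03} ≥ 3.38) = 2·P(B_{6.03} ≥ 3.38) = 2(1 − Φ(3.38/√6.03)) ≈ 0.1687

By the reflection principle for Brownian motion, P(M_t ≥ a) = 2 · P(B_t ≥ a) for a ≥ 0. Since B_t ~ N(0, t), P(B_t ≥ 3.38) = 1 − Φ(3.38/√t) = 1 − Φ(3.38/√6.03) = 1 − Φ(1.3764). So
  P(M_{6.03} ≥ 3.38) = 2(1 − Φ(1.3764)) ≈ 0.1687.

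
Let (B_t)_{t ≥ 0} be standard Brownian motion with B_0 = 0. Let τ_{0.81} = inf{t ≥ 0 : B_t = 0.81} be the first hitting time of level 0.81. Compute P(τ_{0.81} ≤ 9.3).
P(τ_{0.81} ≤ 9.3) = 2(1 − Φ(0.81/√9.3)) = 2(1 − Φ(0.2656)) ≈ 0.7905

By the reflection principle for standard BM, P(τ_b ≤ t) = 2 · P(B_t ≥ b). Since B_t ~ N(0, t), P(B_t ≥ 0.81) = 1 − Φ(0.81/√t) = 1 − Φ(0.81/√9.3) = 1 − Φ(0.2656) ≈ 0.39527. Doubling: P(τ_{0.81} ≤ 9.3) ≈ 2 · 0.39527 = 0.79054 ≈ 0.7905.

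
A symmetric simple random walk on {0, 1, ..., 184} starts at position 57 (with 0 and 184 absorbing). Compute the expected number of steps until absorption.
E[τ | X_0 = 57] = 7239

Let v_k = E[τ | X_0 = k]. Boundary: v_0 = v_184 = 0. Recurrence: v_k = 1 + (v_{k-1} + v_{k+1})/2 for 1 ≤ k ≤ 183. The particular solution to v_k − (v_{k-1} + v_{k+1})/2 = 1 is v_k = −k^2. Adding homogeneous solution A + B k and matching boundaries gives v_k = k (184 − k). Substituting k = 57: v_57 = 57 · 127 = 7239.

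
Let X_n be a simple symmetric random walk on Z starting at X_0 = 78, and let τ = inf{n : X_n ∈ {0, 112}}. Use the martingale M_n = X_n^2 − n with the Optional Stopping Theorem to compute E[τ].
E[τ] = 2652

M_n = X_n^2 − n is a martingale (since E[X_{n+1}^2 | F_n] = X_n^2 + 1). By OST (τ has finite mean in a bounded region), E[M_τ] = E[M_0] = X_0^2 − 0 = 78^2 = 6084. Also E[M_τ] = E[X_τ^2] − E[τ]. The walk exits at 0 or 112, with P(hit 112 first) = 78/112, so E[X_τ^2] = 112^2 · 78/112 + 0 = 8736. Thus E[τ] = E[X_τ^2] − E[M_τ] = 8736 − 6084 = 2652 = 78(112 − 78) = 2652.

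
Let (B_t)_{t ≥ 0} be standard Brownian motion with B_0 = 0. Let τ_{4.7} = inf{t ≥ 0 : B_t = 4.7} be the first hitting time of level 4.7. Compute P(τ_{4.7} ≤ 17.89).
P(τ_{4.7} ≤ 17.89) = 2(1 − Φ(4.7/√17.89)) = 2(1 − Φ(1.1112)) ≈ 0.2665

By the reflection principle for standard BM, P(τ_b ≤ t) = 2 · P(B_t ≥ b). Since B_t ~ N(0, t), P(B_t ≥ 4.7) = 1 − Φ(4.7/√t) = 1 − Φ(4.7/√17.89) = 1 − Φ(1.1112) ≈ 0.13324. Doubling: P(τ_{4.7} ≤ 17.89) ≈ 2 · 0.13324 = 0.26648 ≈ 0.2665.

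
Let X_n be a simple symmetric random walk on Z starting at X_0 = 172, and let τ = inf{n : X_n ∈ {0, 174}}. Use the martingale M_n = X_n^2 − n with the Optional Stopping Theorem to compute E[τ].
E[τ] = 344

M_n = X_n^2 − n is a martingale (since E[X_{n+1}^2 | F_n] = X_n^2 + 1). By OST (τ has finite mean in a bounded region), E[M_τ] = E[M_0] = X_0^2 − 0 = 172^2 = 29584. Also E[M_τ] = E[X_τ^2] − E[τ]. The walk exits at 0 or 174, with P(hit 174 first) = 172/174, so E[X_τ^2] = 174^2 · 172/174 + 0 = 29928. Thus E[τ] = E[X_τ^2] − E[M_τ] = 29928 − 29584 = 344 = 172(174 − 172) = 344.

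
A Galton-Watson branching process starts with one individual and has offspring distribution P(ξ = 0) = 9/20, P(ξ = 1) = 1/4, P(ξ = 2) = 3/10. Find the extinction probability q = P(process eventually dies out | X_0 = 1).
q = 1

Mean offspring μ = 0·9/20 + 1·1/4 + 2·3/10 = 17/20 ≤ 1. For μ ≤ 1 with offspring not concentrated at 1, the Galton-Watson process goes extinct almost surely, so q = 1.
(Algebraic check: The pgf is f(s) = 9/20 + 1/4·s + 3/10·s². The extinction probability q is the smallest fixed point of f in [0, 1]. Setting s = f(s):
  3/10·s² + (1/4 − 1)·s + 9/20 = 0
  3/10·s² − (9/20 + 3/10)·s + 9/20 = 0
which factors as (s − 1)·(3/10·s − 9/20) = 0, giving roots s = 1 and s = (9/20)/(3/10) = 3/2. Since 3/2 ≥ 1, the smallest root in [0, 1] is s = 1.)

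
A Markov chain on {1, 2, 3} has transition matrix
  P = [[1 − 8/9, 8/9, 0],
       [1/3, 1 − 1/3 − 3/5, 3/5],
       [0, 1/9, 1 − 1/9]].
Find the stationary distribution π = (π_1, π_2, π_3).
π = (15/271, 40/271, 216/271)

This is a birth-death chain on three states, which satisfies detailed balance: π_1 · P_{12} = π_2 · P_{21} and π_2 · P_{23} = π_3 · P_{32}.
From π_1 · 8/9 = π_2 · 1/3: π_2/π_1 = (8/9)/(1/3) = 8/3.
From π_2 · 3/5 = π_3 · 1/9: π_3/π_2 = (3/5)/(1/9) = 27/5.
Take π_1 proportional to 1; then unnormalized π = (1, 8/3, 72/5). Normalize by dividing by the sum 271/15:
  π = (15/271, 40/271, 216/271).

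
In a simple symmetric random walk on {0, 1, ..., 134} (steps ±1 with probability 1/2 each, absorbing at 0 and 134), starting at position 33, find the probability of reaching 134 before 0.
P(hit 134 before 0) = 33/134

Let u_k = P(hit 134 before 0 | start at k). Then u_0 = 0, u_134 = 1, and u_k = u_{k-1}/2 + u_{k+1}/2 for 1 ≤ k ≤ 133. This harmonic recurrence is solved by u_k = k/134, giving u_33 = 33/134.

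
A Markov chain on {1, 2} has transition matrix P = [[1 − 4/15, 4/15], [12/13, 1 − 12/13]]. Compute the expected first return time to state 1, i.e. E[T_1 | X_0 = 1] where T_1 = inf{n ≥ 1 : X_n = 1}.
E[T_1 | X_0 = 1] = 1/π_1 = 58/45

For an irreducible recurrent Markov chain with stationary distribution π, E[T_i | X_0 = i] = 1/π_i (Kac's formula). Here π_1 = (12/13)/(4/15 + 12/13) = (12/13)/(232/195) = 45/58, so E[T_1 | X_0 = 1] = 1/π_1 = (4/15 + 12/13)/(12/13) = (232/195)/(12/13) = 58/45.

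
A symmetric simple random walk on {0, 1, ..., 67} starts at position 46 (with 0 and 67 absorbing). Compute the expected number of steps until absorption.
E[τ | X_0 = 46] = 966

Let v_k = E[τ | X_0 = k]. Boundary: v_0 = v_67 = 0. Recurrence: v_k = 1 + (v_{k-1} + v_{k+1})/2 for 1 ≤ k ≤ 66. The particular solution to v_k − (v_{k-1} + v_{k+1})/2 = 1 is v_k = −k^2. Adding homogeneous solution A + B k and matching boundaries gives v_k = k (67 − k). Substituting k = 46: v_46 = 46 · 21 = 966.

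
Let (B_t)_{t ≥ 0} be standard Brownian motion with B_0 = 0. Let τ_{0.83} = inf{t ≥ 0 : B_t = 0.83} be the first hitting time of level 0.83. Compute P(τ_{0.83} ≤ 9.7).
P(τ_{0.83} ≤ 9.7) = 2(1 − Φ(0.83/√9.7)) = 2(1 − Φ(0.2665)) ≈ 0.7899

By the reflection principle for standard BM, P(τ_b ≤ t) = 2 · P(B_t ≥ b). Since B_t ~ N(0, t), P(B_t ≥ 0.83) = 1 − Φ(0.83/√t) = 1 − Φ(0.83/√9.7) = 1 − Φ(0.2665) ≈ 0.39493. Doubling: P(τ_{0.83} ≤ 9.7) ≈ 2 · 0.39493 = 0.78986 ≈ 0.7899.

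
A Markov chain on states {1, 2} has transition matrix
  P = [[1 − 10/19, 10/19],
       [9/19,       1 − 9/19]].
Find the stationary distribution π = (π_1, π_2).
π_1 = 9/19, π_2 = 10/19

Solve πP = π with π_1 + π_2 = 1. From πP = π: π_1 · (1 − 10/19) + π_2 · 9/19 = π_1 ⇒ π_2 · 9/19 = π_1 · 10/19 ⇒ π_2/π_1 = (10/19)/(9/19) = 10/9. Together with π_1 + π_2 = 1:
  π_1 = (9/19)/(10/19 + 9/19) = (9/19)/(1) = 9/19,
  π_2 = (10/19)/(10/19 + 9/19) = (10/19)/(1) = 10/19.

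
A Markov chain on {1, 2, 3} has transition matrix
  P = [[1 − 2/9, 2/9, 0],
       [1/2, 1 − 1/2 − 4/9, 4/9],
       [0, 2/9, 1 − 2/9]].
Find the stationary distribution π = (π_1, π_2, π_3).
π = (3/7, 4/21, 8/21)

This is a birth-death chain on three states, which satisfies detailed balance: π_1 · P_{12} = π_2 · P_{21} and π_2 · P_{23} = π_3 · P_{32}.
From π_1 · 2/9 = π_2 · 1/2: π_2/π_1 = (2/9)/(1/2) = 4/9.
From π_2 · 4/9 = π_3 · 2/9: π_3/π_2 = (4/9)/(2/9) = 2.
Take π_1 proportional to 1; then unnormalized π = (1, 4/9, 8/9). Normalize by dividing by the sum 7/3:
  π = (3/7, 4/21, 8/21).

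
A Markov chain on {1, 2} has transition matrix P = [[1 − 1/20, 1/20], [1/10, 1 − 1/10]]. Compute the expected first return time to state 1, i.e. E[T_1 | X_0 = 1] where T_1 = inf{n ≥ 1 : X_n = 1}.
E[T_1 | X_0 = 1] = 1/π_1 = 3/2

For an irreducible recurrent Markov chain with stationary distribution π, E[T_i | X_0 = i] = 1/π_i (Kac's formula). Here π_1 = (1/10)/(1/20 + 1/10) = (1/10)/(3/20) = 2/3, so E[T_1 | X_0 = 1] = 1/π_1 = (1/20 + 1/10)/(1/10) = (3/20)/(1/10) = 3/2.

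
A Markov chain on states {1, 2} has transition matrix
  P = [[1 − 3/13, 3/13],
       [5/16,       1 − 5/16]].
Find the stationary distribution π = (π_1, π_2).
π_1 = 65/113, π_2 = 48/113

Solve πP = π with π_1 + π_2 = 1. From πP = π: π_1 · (1 − 3/13) + π_2 · 5/16 = π_1 ⇒ π_2 · 5/16 = π_1 · 3/13 ⇒ π_2/π_1 = (3/13)/(5/16) = 48/65. Together with π_1 + π_2 = 1:
  π_1 = (5/16)/(3/13 + 5/16) = (5/16)/(113/208) = 65/113,
  π_2 = (3/13)/(3/13 + 5/16) = (3/13)/(113/208) = 48/113.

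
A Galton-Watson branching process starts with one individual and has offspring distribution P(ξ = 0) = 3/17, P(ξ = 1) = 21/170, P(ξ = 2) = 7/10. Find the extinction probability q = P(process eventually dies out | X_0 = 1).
q = 30/119

The pgf is f(s) = 3/17 + 21/170·s + 7/10·s². The extinction probability q is the smallest fixed point of f in [0, 1]. Setting s = f(s):
  7/10·s² + (21/170 − 1)·s + 3/17 = 0
  7/10·s² − (3/17 + 7/10)·s + 3/17 = 0
which factors as (s − 1)·(7/10·s − 3/17) = 0, giving roots s = 1 and s = (3/17)/(7/10) = 30/119.
Mean offspring μ = 21/170 + 2·7/10 = 259/170 > 1 (supercritical), so q < 1. The extinction probability is the smaller root: q = (3/17)/(7/10) = 30/119.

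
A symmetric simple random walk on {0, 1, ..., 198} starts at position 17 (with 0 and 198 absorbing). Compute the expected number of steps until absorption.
E[τ | X_0 = 17] = 3077

Let v_k = E[τ | X_0 = k]. Boundary: v_0 = v_198 = 0. Recurrence: v_k = 1 + (v_{k-1} + v_{k+1})/2 for 1 ≤ k ≤ 197. The particular solution to v_k − (v_{k-1} + v_{k+1})/2 = 1 is v_k = −k^2. Adding homogeneous solution A + B k and matching boundaries gives v_k = k (198 − k). Substituting k = 17: v_17 = 17 · 181 = 3077.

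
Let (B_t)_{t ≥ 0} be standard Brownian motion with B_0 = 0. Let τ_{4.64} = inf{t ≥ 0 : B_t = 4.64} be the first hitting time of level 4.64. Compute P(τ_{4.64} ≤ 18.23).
P(τ_{4.64} ≤ 18.23) = 2(1 − Φ(4.64/√18.23)) = 2(1 − Φ(1.0867)) ≈ 0.2772

By the reflection principle for standard BM, P(τ_b ≤ t) = 2 · P(B_t ≥ b). Since B_t ~ N(0, t), P(B_t ≥ 4.64) = 1 − Φ(4.64/√t) = 1 − Φ(4.64/√18.23) = 1 − Φ(1.0867) ≈ 0.13858. Doubling: P(τ_{4.64} ≤ 18.23) ≈ 2 · 0.13858 = 0.27716 ≈ 0.2772.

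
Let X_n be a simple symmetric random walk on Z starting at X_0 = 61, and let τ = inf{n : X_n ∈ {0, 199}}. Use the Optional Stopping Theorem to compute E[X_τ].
E[X_τ] = 61

X_n is a martingale and τ is a bounded-mean stopping time (indeed τ is finite a.s. with bounded expectation since the walk is in a bounded region). By the OST, E[X_τ] = E[X_0] = 61. Equivalently: E[X_τ] = 199 · P(hit 199 first) + 0 · P(hit 0 first) = 199 · (61/199) = 61.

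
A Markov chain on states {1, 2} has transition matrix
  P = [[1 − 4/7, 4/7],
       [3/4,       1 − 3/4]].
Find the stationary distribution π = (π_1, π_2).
π_1 = 21/37, π_2 = 16/37

Solve πP = π with π_1 + π_2 = 1. From πP = π: π_1 · (1 − 4/7) + π_2 · 3/4 = π_1 ⇒ π_2 · 3/4 = π_1 · 4/7 ⇒ π_2/π_1 = (4/7)/(3/4) = 16/21. Together with π_1 + π_2 = 1:
  π_1 = (3/4)/(4/7 + 3/4) = (3/4)/(37/28) = 21/37,
  π_2 = (4/7)/(4/7 + 3/4) = (4/7)/(37/28) = 16/37.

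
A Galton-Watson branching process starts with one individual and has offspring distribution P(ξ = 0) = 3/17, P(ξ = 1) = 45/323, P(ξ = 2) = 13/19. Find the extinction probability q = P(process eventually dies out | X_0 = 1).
q = 57/221

The pgf is f(s) = 3/17 + 45/323·s + 13/19·s². The extinction probability q is the smallest fixed point of f in [0, 1]. Setting s = f(s):
  13/19·s² + (45/323 − 1)·s + 3/17 = 0
  13/19·s² − (3/17 + 13/19)·s + 3/17 = 0
which factors as (s − 1)·(13/19·s − 3/17) = 0, giving roots s = 1 and s = (3/17)/(13/19) = 57/221.
Mean offspring μ = 45/323 + 2·13/19 = 487/323 > 1 (supercritical), so q < 1. The extinction probability is the smaller root: q = (3/17)/(13/19) = 57/221.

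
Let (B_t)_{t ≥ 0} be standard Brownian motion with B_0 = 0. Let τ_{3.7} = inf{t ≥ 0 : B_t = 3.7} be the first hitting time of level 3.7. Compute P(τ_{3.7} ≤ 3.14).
P(τ_{3.7} ≤ 3.14) = 2(1 − Φ(3.7/√3.14)) = 2(1 − Φ(2.0880)) ≈ 0.0368

By the reflection principle for standard BM, P(τ_b ≤ t) = 2 · P(B_t ≥ b). Since B_t ~ N(0, t), P(B_t ≥ 3.7) = 1 − Φ(3.7/√t) = 1 − Φ(3.7/√3.14) = 1 − Φ(2.0880) ≈ 0.01840. Doubling: P(τ_{3.7} ≤ 3.14) ≈ 2 · 0.01840 = 0.03680 ≈ 0.0368.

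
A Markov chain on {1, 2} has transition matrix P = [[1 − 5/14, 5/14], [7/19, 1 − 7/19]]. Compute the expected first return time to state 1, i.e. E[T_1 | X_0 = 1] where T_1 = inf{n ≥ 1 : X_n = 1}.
E[T_1 | X_0 = 1] = 1/π_1 = 193/98

For an irreducible recurrent Markov chain with stationary distribution π, E[T_i | X_0 = i] = 1/π_i (Kac's formula). Here π_1 = (7/19)/(5/14 + 7/19) = (7/19)/(193/266) = 98/193, so E[T_1 | X_0 = 1] = 1/π_1 = (5/14 + 7/19)/(7/19) = (193/266)/(7/19) = 193/98.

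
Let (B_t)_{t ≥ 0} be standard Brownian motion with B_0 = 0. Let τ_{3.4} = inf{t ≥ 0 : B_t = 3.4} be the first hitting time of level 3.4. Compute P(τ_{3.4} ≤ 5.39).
P(τ_{3.4} ≤ 5.39) = 2(1 − Φ(3.4/√5.39)) = 2(1 − Φ(1.4645)) ≈ 0.1431

By the reflection principle for standard BM, P(τ_b ≤ t) = 2 · P(B_t ≥ b). Since B_t ~ N(0, t), P(B_t ≥ 3.4) = 1 − Φ(3.4/√t) = 1 − Φ(3.4/√5.39) = 1 − Φ(1.4645) ≈ 0.07153. Doubling: P(τ_{3.4} ≤ 5.39) ≈ 2 · 0.07153 = 0.14306 ≈ 0.1431.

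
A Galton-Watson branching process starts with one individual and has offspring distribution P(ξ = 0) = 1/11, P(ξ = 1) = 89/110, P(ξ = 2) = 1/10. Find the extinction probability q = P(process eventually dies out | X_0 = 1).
q = 10/11

The pgf is f(s) = 1/11 + 89/110·s + 1/10·s². The extinction probability q is the smallest fixed point of f in [0, 1]. Setting s = f(s):
  1/10·s² + (89/110 − 1)·s + 1/11 = 0
  1/10·s² − (1/11 + 1/10)·s + 1/11 = 0
which factors as (s − 1)·(1/10·s − 1/11) = 0, giving roots s = 1 and s = (1/11)/(1/10) = 10/11.
Mean offspring μ = 89/110 + 2·1/10 = 111/110 > 1 (supercritical), so q < 1. The extinction probability is the smaller root: q = (1/11)/(1/10) = 10/11.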